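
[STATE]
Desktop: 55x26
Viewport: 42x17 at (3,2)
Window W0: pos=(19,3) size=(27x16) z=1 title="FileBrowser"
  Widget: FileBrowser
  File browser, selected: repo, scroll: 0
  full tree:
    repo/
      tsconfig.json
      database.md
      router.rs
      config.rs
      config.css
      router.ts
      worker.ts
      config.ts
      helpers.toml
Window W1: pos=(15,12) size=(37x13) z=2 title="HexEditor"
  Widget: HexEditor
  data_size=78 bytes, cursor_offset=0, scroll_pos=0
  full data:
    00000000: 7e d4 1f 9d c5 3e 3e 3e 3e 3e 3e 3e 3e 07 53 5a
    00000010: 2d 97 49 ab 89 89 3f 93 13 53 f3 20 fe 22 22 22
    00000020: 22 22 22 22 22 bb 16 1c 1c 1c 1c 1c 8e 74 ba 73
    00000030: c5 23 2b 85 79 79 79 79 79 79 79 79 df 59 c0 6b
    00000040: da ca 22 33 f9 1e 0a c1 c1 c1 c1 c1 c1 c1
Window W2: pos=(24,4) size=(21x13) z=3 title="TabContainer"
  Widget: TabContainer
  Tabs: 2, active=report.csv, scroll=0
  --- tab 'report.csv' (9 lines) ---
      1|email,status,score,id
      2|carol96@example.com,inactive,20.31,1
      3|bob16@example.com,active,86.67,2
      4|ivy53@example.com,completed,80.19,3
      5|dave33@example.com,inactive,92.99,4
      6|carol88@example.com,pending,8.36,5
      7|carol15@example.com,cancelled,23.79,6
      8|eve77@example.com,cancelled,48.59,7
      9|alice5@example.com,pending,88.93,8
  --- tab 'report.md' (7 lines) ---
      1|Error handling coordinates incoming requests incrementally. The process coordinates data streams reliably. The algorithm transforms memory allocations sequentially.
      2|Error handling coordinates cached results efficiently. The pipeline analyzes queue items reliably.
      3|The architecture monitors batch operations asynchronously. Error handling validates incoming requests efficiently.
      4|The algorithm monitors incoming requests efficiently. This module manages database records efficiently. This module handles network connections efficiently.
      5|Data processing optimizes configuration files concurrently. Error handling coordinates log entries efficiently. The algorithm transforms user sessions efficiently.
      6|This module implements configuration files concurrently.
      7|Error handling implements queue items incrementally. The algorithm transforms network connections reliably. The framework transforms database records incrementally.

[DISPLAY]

                                          
                ┏━━━━━━━━━━━━━━━━━━━━━━━━━
                ┃ Fil┏━━━━━━━━━━━━━━━━━━━┓
                ┠────┃ TabContainer      ┃
                ┃> [-┠───────────────────┨
                ┃    ┃[report.csv]│ repor┃
                ┃    ┃───────────────────┃
                ┃    ┃email,status,score,┃
                ┃    ┃carol96@example.com┃
                ┃    ┃bob16@example.com,a┃
            ┏━━━━━━━━┃ivy53@example.com,c┃
            ┃ HexEdit┃dave33@example.com,┃
            ┠────────┃carol88@example.com┃
            ┃00000000┃carol15@example.com┃
            ┃00000010┗━━━━━━━━━━━━━━━━━━━┛
            ┃00000020  22 22 22 22 22 bb 1
            ┃00000030  c5 23 2b 85 79 79 7


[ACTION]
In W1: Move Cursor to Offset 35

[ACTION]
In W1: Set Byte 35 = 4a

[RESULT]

                                          
                ┏━━━━━━━━━━━━━━━━━━━━━━━━━
                ┃ Fil┏━━━━━━━━━━━━━━━━━━━┓
                ┠────┃ TabContainer      ┃
                ┃> [-┠───────────────────┨
                ┃    ┃[report.csv]│ repor┃
                ┃    ┃───────────────────┃
                ┃    ┃email,status,score,┃
                ┃    ┃carol96@example.com┃
                ┃    ┃bob16@example.com,a┃
            ┏━━━━━━━━┃ivy53@example.com,c┃
            ┃ HexEdit┃dave33@example.com,┃
            ┠────────┃carol88@example.com┃
            ┃00000000┃carol15@example.com┃
            ┃00000010┗━━━━━━━━━━━━━━━━━━━┛
            ┃00000020  22 22 22 4A 22 bb 1
            ┃00000030  c5 23 2b 85 79 79 7


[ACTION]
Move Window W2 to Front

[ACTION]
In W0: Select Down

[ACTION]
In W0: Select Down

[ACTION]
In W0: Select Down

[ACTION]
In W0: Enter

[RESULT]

                                          
                ┏━━━━━━━━━━━━━━━━━━━━━━━━━
                ┃ Fil┏━━━━━━━━━━━━━━━━━━━┓
                ┠────┃ TabContainer      ┃
                ┃  [-┠───────────────────┨
                ┃    ┃[report.csv]│ repor┃
                ┃    ┃───────────────────┃
                ┃  > ┃email,status,score,┃
                ┃    ┃carol96@example.com┃
                ┃    ┃bob16@example.com,a┃
            ┏━━━━━━━━┃ivy53@example.com,c┃
            ┃ HexEdit┃dave33@example.com,┃
            ┠────────┃carol88@example.com┃
            ┃00000000┃carol15@example.com┃
            ┃00000010┗━━━━━━━━━━━━━━━━━━━┛
            ┃00000020  22 22 22 4A 22 bb 1
            ┃00000030  c5 23 2b 85 79 79 7


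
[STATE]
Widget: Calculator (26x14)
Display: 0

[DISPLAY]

                         0
┌───┬───┬───┬───┐         
│ 7 │ 8 │ 9 │ ÷ │         
├───┼───┼───┼───┤         
│ 4 │ 5 │ 6 │ × │         
├───┼───┼───┼───┤         
│ 1 │ 2 │ 3 │ - │         
├───┼───┼───┼───┤         
│ 0 │ . │ = │ + │         
├───┼───┼───┼───┤         
│ C │ MC│ MR│ M+│         
└───┴───┴───┴───┘         
                          
                          


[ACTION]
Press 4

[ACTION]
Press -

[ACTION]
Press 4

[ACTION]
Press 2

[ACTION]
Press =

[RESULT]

                       -38
┌───┬───┬───┬───┐         
│ 7 │ 8 │ 9 │ ÷ │         
├───┼───┼───┼───┤         
│ 4 │ 5 │ 6 │ × │         
├───┼───┼───┼───┤         
│ 1 │ 2 │ 3 │ - │         
├───┼───┼───┼───┤         
│ 0 │ . │ = │ + │         
├───┼───┼───┼───┤         
│ C │ MC│ MR│ M+│         
└───┴───┴───┴───┘         
                          
                          


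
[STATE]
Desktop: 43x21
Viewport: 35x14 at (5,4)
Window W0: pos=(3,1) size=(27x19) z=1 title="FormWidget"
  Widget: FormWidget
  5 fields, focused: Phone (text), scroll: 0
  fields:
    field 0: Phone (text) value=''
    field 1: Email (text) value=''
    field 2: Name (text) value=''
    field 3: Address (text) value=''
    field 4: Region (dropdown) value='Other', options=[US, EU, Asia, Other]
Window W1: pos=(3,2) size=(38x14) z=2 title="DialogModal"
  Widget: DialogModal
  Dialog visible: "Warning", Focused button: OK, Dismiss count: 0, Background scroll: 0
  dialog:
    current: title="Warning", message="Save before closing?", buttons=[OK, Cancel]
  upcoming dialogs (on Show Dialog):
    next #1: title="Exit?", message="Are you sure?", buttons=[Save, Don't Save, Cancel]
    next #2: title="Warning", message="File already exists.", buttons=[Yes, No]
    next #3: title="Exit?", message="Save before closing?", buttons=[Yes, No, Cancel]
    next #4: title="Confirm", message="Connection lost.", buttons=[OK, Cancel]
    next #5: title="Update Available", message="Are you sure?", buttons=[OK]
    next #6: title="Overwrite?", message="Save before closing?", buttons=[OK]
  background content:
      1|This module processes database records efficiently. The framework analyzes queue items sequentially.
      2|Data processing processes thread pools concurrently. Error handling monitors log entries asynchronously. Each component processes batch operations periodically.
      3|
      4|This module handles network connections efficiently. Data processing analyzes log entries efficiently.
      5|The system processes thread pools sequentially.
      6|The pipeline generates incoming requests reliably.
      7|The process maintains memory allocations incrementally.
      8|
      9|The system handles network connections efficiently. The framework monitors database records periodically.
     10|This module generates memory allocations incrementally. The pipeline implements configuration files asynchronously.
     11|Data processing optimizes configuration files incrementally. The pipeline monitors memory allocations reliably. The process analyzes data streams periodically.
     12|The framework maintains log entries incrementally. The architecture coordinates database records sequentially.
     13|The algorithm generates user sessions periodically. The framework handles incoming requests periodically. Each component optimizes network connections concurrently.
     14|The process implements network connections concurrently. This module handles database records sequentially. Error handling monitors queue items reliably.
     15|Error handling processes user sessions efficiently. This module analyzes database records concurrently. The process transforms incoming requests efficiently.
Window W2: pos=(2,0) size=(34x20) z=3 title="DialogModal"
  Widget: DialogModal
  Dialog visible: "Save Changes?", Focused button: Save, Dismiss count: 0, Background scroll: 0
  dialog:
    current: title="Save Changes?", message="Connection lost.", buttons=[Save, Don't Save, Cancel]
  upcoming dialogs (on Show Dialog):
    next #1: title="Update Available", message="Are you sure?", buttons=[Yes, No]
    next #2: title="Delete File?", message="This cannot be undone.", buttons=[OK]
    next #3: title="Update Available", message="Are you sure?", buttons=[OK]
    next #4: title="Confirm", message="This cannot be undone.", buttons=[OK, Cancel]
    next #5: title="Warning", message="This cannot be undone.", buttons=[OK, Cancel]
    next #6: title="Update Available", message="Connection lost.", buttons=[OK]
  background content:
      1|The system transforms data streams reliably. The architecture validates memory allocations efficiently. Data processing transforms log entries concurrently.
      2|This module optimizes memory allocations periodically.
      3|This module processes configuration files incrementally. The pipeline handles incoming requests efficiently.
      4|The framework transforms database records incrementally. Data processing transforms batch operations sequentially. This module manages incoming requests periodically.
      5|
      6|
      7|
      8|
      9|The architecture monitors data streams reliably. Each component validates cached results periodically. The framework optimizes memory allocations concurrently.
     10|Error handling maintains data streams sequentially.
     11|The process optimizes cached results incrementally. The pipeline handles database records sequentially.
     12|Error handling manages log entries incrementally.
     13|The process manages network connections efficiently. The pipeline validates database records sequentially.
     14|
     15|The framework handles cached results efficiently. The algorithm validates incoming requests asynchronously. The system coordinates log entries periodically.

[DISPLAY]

is module optimizes memory all┃────
is module processes configurat┃ecor
e framework transforms databas┃ poo
                              ┃    
┌──────────────────────────┐  ┃ecti
│      Save Changes?       │  ┃s se
│     Connection lost.     │  ┃requ
│[Save]  Don't Save   Cance│ s┃ocat
└──────────────────────────┘st┃    
e process optimizes cached res┃ctio
ror handling manages log entri┃ocat
e process manages network conn┃━━━━
                              ┃    
e framework handles cached res┃    


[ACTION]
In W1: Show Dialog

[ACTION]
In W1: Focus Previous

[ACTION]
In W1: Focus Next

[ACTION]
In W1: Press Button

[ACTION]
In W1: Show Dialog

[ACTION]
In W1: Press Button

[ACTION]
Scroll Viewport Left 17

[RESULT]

  ┃This module optimizes memory all
  ┃This module processes configurat
  ┃The framework transforms databas
  ┃                                
  ┃  ┌──────────────────────────┐  
  ┃  │      Save Changes?       │  
  ┃  │     Connection lost.     │  
  ┃Th│[Save]  Don't Save   Cance│ s
  ┃Er└──────────────────────────┘st
  ┃The process optimizes cached res
  ┃Error handling manages log entri
  ┃The process manages network conn
  ┃                                
  ┃The framework handles cached res


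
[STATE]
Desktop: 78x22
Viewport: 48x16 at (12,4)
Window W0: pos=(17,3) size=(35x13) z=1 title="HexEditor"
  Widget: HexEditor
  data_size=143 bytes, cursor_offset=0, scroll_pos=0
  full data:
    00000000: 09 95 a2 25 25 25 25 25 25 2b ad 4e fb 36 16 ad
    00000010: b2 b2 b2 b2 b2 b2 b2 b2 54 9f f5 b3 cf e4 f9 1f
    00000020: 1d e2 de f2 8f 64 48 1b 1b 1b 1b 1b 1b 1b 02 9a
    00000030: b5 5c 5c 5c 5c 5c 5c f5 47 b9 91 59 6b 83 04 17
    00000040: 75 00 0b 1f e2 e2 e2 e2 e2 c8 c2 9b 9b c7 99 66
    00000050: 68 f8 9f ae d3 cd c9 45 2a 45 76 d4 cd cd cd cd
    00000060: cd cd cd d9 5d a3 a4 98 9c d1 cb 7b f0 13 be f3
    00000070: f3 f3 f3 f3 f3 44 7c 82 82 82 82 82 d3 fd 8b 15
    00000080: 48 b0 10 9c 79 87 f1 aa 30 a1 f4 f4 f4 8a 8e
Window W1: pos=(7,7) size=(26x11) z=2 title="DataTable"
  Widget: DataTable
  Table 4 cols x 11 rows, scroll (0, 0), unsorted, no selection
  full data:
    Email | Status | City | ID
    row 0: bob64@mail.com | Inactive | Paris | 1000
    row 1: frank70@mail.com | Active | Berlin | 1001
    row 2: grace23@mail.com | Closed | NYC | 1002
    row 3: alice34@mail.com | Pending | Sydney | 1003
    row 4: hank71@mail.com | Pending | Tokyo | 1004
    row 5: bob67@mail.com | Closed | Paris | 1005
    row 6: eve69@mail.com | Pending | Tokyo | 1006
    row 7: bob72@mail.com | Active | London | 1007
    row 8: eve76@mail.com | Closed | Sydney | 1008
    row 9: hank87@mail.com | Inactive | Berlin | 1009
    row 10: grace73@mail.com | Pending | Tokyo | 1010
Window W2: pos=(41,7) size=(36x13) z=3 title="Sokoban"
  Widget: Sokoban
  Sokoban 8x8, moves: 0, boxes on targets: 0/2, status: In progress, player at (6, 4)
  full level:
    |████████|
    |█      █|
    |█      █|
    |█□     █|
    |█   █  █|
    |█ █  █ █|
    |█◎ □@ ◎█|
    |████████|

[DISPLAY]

     ┃ HexEditor                       ┃        
     ┠─────────────────────────────────┨        
     ┃00000000  09 95 a2 25 25 25 25 25┃        
━━━━━━━━━━━━━━━━━━━━┓ b2 b2 b┏━━━━━━━━━━━━━━━━━━
aTable              ┃ de f2 8┃ Sokoban          
────────────────────┨ 5c 5c 5┠──────────────────
l           │Status ┃ 0b 1f e┃████████          
────────────┼───────┃ 9f ae d┃█      █          
4@mail.com  │Inactiv┃ cd d9 5┃█      █          
k70@mail.com│Active ┃ f3 f3 f┃█□     █          
e23@mail.com│Closed ┃ 10 9c 7┃█   █  █          
e34@mail.com│Pending┃━━━━━━━━┃█ █  █ █          
71@mail.com │Pending┃        ┃█◎ □@ ◎█          
━━━━━━━━━━━━━━━━━━━━┛        ┃████████          
                             ┃Moves: 0  0/2     
                             ┗━━━━━━━━━━━━━━━━━━


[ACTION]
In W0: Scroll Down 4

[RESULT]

     ┃ HexEditor                       ┃        
     ┠─────────────────────────────────┨        
     ┃00000040  75 00 0b 1f e2 e2 e2 e2┃        
━━━━━━━━━━━━━━━━━━━━┓ 9f ae d┏━━━━━━━━━━━━━━━━━━
aTable              ┃ cd d9 5┃ Sokoban          
────────────────────┨ f3 f3 f┠──────────────────
l           │Status ┃ 10 9c 7┃████████          
────────────┼───────┃        ┃█      █          
4@mail.com  │Inactiv┃        ┃█      █          
k70@mail.com│Active ┃        ┃█□     █          
e23@mail.com│Closed ┃        ┃█   █  █          
e34@mail.com│Pending┃━━━━━━━━┃█ █  █ █          
71@mail.com │Pending┃        ┃█◎ □@ ◎█          
━━━━━━━━━━━━━━━━━━━━┛        ┃████████          
                             ┃Moves: 0  0/2     
                             ┗━━━━━━━━━━━━━━━━━━


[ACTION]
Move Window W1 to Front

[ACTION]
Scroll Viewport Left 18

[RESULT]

                 ┃ HexEditor                    
                 ┠──────────────────────────────
                 ┃00000040  75 00 0b 1f e2 e2 e2
       ┏━━━━━━━━━━━━━━━━━━━━━━━━┓ 9f ae d┏━━━━━━
       ┃ DataTable              ┃ cd d9 5┃ Sokob
       ┠────────────────────────┨ f3 f3 f┠──────
       ┃Email           │Status ┃ 10 9c 7┃██████
       ┃────────────────┼───────┃        ┃█     
       ┃bob64@mail.com  │Inactiv┃        ┃█     
       ┃frank70@mail.com│Active ┃        ┃█□    
       ┃grace23@mail.com│Closed ┃        ┃█   █ 
       ┃alice34@mail.com│Pending┃━━━━━━━━┃█ █  █
       ┃hank71@mail.com │Pending┃        ┃█◎ □@ 
       ┗━━━━━━━━━━━━━━━━━━━━━━━━┛        ┃██████
                                         ┃Moves:
                                         ┗━━━━━━


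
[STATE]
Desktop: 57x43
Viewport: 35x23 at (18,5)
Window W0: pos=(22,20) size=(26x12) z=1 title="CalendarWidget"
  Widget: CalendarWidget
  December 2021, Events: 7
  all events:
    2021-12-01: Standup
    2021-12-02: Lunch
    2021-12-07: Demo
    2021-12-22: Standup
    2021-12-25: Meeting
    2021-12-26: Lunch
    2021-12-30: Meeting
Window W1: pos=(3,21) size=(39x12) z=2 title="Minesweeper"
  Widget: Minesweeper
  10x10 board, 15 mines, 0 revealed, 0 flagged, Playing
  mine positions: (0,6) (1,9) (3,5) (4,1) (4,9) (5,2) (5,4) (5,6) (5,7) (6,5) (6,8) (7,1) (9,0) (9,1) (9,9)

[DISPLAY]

                                   
                                   
                                   
                                   
                                   
                                   
                                   
                                   
                                   
                                   
                                   
                                   
                                   
                                   
                                   
    ┏━━━━━━━━━━━━━━━━━━━━━━━━┓     
━━━━━━━━━━━━━━━━━━━━━━━┓     ┃     
                       ┃─────┨     
───────────────────────┨     ┃     
                       ┃u    ┃     
                       ┃  5  ┃     
                       ┃12   ┃     
                       ┃9    ┃     


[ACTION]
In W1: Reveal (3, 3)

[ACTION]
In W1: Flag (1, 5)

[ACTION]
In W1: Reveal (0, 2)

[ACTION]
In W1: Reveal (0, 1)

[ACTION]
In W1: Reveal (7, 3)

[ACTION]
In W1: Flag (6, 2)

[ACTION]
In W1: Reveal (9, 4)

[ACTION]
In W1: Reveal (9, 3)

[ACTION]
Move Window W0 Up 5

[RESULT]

                                   
                                   
                                   
                                   
                                   
                                   
                                   
                                   
                                   
                                   
    ┏━━━━━━━━━━━━━━━━━━━━━━━━┓     
    ┃ CalendarWidget         ┃     
    ┠────────────────────────┨     
    ┃     December 2021      ┃     
    ┃Mo Tu We Th Fr Sa Su    ┃     
    ┃       1*  2*  3  4  5  ┃     
━━━━━━━━━━━━━━━━━━━━━━━┓12   ┃     
                       ┃9    ┃     
───────────────────────┨ 26* ┃     
                       ┃     ┃     
                       ┃     ┃     
                       ┃━━━━━┛     
                       ┃           


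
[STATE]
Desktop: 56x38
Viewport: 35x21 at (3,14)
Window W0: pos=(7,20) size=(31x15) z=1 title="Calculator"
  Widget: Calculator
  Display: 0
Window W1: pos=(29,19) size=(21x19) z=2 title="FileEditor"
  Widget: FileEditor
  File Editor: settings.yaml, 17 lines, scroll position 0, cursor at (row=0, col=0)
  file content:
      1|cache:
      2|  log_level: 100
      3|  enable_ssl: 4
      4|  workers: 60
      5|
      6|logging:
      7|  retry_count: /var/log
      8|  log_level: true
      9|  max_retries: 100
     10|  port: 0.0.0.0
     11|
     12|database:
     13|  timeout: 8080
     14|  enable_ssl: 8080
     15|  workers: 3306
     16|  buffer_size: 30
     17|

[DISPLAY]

                                   
                                   
                                   
                                   
                                   
                          ┏━━━━━━━━
    ┏━━━━━━━━━━━━━━━━━━━━━┃ FileEdi
    ┃ Calculator          ┠────────
    ┠─────────────────────┃█ache:  
    ┃                     ┃  log_le
    ┃┌───┬───┬───┬───┐    ┃  enable
    ┃│ 7 │ 8 │ 9 │ ÷ │    ┃  worker
    ┃├───┼───┼───┼───┤    ┃        
    ┃│ 4 │ 5 │ 6 │ × │    ┃logging:
    ┃├───┼───┼───┼───┤    ┃  retry_
    ┃│ 1 │ 2 │ 3 │ - │    ┃  log_le
    ┃├───┼───┼───┼───┤    ┃  max_re
    ┃│ 0 │ . │ = │ + │    ┃  port: 
    ┃├───┼───┼───┼───┤    ┃        
    ┃│ C │ MC│ MR│ M+│    ┃database
    ┗━━━━━━━━━━━━━━━━━━━━━┃  timeou


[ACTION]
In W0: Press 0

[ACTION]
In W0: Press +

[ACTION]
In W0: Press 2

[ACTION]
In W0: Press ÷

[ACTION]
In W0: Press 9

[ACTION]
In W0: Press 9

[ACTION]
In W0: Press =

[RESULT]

                                   
                                   
                                   
                                   
                                   
                          ┏━━━━━━━━
    ┏━━━━━━━━━━━━━━━━━━━━━┃ FileEdi
    ┃ Calculator          ┠────────
    ┠─────────────────────┃█ache:  
    ┃                 0.02┃  log_le
    ┃┌───┬───┬───┬───┐    ┃  enable
    ┃│ 7 │ 8 │ 9 │ ÷ │    ┃  worker
    ┃├───┼───┼───┼───┤    ┃        
    ┃│ 4 │ 5 │ 6 │ × │    ┃logging:
    ┃├───┼───┼───┼───┤    ┃  retry_
    ┃│ 1 │ 2 │ 3 │ - │    ┃  log_le
    ┃├───┼───┼───┼───┤    ┃  max_re
    ┃│ 0 │ . │ = │ + │    ┃  port: 
    ┃├───┼───┼───┼───┤    ┃        
    ┃│ C │ MC│ MR│ M+│    ┃database
    ┗━━━━━━━━━━━━━━━━━━━━━┃  timeou


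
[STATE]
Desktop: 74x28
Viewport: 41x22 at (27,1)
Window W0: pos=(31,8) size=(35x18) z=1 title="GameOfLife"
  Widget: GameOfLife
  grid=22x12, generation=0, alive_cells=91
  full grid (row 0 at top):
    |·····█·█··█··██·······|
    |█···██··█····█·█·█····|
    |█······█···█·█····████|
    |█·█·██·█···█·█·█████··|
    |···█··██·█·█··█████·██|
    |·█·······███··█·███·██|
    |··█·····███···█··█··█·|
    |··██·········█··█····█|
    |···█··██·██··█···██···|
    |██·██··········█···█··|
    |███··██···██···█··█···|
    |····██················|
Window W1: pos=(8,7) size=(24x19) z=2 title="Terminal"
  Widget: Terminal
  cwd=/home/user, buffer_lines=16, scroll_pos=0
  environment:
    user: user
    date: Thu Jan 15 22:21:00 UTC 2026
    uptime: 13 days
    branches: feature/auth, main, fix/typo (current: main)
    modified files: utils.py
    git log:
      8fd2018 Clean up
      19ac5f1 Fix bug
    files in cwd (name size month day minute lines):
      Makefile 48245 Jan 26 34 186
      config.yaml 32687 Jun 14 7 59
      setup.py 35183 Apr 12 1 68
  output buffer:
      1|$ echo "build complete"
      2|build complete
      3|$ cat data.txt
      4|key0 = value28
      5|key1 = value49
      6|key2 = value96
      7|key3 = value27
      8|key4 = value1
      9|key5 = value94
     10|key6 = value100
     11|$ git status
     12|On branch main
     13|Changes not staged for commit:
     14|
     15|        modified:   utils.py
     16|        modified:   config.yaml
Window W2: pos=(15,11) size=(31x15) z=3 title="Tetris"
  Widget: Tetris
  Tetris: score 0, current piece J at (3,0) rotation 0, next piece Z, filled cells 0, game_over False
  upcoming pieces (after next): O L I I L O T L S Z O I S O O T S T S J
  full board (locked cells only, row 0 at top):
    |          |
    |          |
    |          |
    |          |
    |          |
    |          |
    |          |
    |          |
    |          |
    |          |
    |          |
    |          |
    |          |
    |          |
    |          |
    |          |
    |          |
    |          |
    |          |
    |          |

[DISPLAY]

                                         
                                         
                                         
                                         
                                         
                                         
━━━━┓                                    
    ┃━━━━━━━━━━━━━━━━━━━━━━━━━━━━━━━━━┓  
────┨ GameOfLife                      ┃  
lete┃─────────────────────────────────┨  
━━━━━━━━━━━━━━━━━━┓                   ┃  
                  ┃█·······           ┃  
──────────────────┨·█·█····           ┃  
Next:             ┃····████           ┃  
▓▓                ┃·█████··           ┃  
 ▓▓               ┃█████·██           ┃  
                  ┃█·███·██           ┃  
                  ┃█··█··█·           ┃  
                  ┃··█····█           ┃  
Score:            ┃···██···           ┃  
0                 ┃·█···█··           ┃  
                  ┃·█··█···           ┃  


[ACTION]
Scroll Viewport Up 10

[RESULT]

                                         
                                         
                                         
                                         
                                         
                                         
                                         
━━━━┓                                    
    ┃━━━━━━━━━━━━━━━━━━━━━━━━━━━━━━━━━┓  
────┨ GameOfLife                      ┃  
lete┃─────────────────────────────────┨  
━━━━━━━━━━━━━━━━━━┓                   ┃  
                  ┃█·······           ┃  
──────────────────┨·█·█····           ┃  
Next:             ┃····████           ┃  
▓▓                ┃·█████··           ┃  
 ▓▓               ┃█████·██           ┃  
                  ┃█·███·██           ┃  
                  ┃█··█··█·           ┃  
                  ┃··█····█           ┃  
Score:            ┃···██···           ┃  
0                 ┃·█···█··           ┃  


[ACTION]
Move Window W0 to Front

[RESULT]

                                         
                                         
                                         
                                         
                                         
                                         
                                         
━━━━┓                                    
    ┏━━━━━━━━━━━━━━━━━━━━━━━━━━━━━━━━━┓  
────┃ GameOfLife                      ┃  
lete┠─────────────────────────────────┨  
━━━━┃Gen: 0                           ┃  
    ┃·····█·█··█··██·······           ┃  
────┃█···██··█····█·█·█····           ┃  
Next┃█······█···█·█····████           ┃  
▓▓  ┃█·█·██·█···█·█·█████··           ┃  
 ▓▓ ┃···█··██·█·█··█████·██           ┃  
    ┃·█·······███··█·███·██           ┃  
    ┃··█·····███···█··█··█·           ┃  
    ┃··██·········█··█····█           ┃  
Scor┃···█··██·██··█···██···           ┃  
0   ┃██·██··········█···█··           ┃  


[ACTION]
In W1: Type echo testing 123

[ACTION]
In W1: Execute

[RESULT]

                                         
                                         
                                         
                                         
                                         
                                         
                                         
━━━━┓                                    
    ┏━━━━━━━━━━━━━━━━━━━━━━━━━━━━━━━━━┓  
────┃ GameOfLife                      ┃  
    ┠─────────────────────────────────┨  
━━━━┃Gen: 0                           ┃  
    ┃·····█·█··█··██·······           ┃  
────┃█···██··█····█·█·█····           ┃  
Next┃█······█···█·█····████           ┃  
▓▓  ┃█·█·██·█···█·█·█████··           ┃  
 ▓▓ ┃···█··██·█·█··█████·██           ┃  
    ┃·█·······███··█·███·██           ┃  
    ┃··█·····███···█··█··█·           ┃  
    ┃··██·········█··█····█           ┃  
Scor┃···█··██·██··█···██···           ┃  
0   ┃██·██··········█···█··           ┃  


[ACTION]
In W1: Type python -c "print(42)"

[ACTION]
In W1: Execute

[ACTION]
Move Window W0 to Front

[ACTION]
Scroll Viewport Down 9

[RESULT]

                                         
━━━━┓                                    
    ┏━━━━━━━━━━━━━━━━━━━━━━━━━━━━━━━━━┓  
────┃ GameOfLife                      ┃  
    ┠─────────────────────────────────┨  
━━━━┃Gen: 0                           ┃  
    ┃·····█·█··█··██·······           ┃  
────┃█···██··█····█·█·█····           ┃  
Next┃█······█···█·█····████           ┃  
▓▓  ┃█·█·██·█···█·█·█████··           ┃  
 ▓▓ ┃···█··██·█·█··█████·██           ┃  
    ┃·█·······███··█·███·██           ┃  
    ┃··█·····███···█··█··█·           ┃  
    ┃··██·········█··█····█           ┃  
Scor┃···█··██·██··█···██···           ┃  
0   ┃██·██··········█···█··           ┃  
    ┃███··██···██···█··█···           ┃  
    ┃····██················           ┃  
    ┃                                 ┃  
━━━━┗━━━━━━━━━━━━━━━━━━━━━━━━━━━━━━━━━┛  
                                         
                                         


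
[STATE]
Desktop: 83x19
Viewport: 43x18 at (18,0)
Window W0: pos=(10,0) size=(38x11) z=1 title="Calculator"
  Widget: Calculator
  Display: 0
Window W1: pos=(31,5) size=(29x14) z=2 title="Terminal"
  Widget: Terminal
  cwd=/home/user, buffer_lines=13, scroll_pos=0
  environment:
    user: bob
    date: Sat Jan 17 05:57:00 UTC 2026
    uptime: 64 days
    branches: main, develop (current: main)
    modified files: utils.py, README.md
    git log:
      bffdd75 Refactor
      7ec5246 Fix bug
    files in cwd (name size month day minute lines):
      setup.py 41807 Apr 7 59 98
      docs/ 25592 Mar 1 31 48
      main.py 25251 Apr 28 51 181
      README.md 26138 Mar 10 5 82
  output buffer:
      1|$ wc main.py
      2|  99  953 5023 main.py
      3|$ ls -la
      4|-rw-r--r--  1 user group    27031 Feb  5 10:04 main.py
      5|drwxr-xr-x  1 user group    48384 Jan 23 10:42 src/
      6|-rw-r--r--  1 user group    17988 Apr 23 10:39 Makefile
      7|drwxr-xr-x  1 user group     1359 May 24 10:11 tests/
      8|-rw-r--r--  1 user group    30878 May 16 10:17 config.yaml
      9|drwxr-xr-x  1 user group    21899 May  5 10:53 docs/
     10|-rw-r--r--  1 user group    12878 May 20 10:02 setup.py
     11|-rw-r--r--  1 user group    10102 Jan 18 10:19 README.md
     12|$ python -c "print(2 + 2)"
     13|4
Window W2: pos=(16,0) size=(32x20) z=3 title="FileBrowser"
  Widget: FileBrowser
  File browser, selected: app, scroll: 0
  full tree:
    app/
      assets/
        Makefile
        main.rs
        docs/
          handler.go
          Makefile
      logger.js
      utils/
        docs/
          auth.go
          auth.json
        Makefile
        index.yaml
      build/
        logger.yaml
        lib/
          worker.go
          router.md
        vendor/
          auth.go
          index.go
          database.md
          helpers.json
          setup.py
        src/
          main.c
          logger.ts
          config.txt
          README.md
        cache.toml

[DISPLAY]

━━━━━━━━━━━━━━━━━━━━━━━━━━━━━┓             
FileBrowser                  ┃             
─────────────────────────────┨             
 [-] app/                    ┃             
   [+] assets/               ┃             
   logger.js                 ┃━━━━━━━━━━━┓ 
   [+] utils/                ┃           ┃ 
   [+] build/                ┃───────────┨ 
                             ┃           ┃ 
                             ┃ain.py     ┃ 
                             ┃           ┃ 
                             ┃er group   ┃ 
                             ┃er group   ┃ 
                             ┃er group   ┃ 
                             ┃er group   ┃ 
                             ┃er group   ┃ 
                             ┃er group   ┃ 
                             ┃er group   ┃ 


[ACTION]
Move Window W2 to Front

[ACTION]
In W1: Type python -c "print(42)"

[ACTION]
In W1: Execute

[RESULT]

━━━━━━━━━━━━━━━━━━━━━━━━━━━━━┓             
FileBrowser                  ┃             
─────────────────────────────┨             
 [-] app/                    ┃             
   [+] assets/               ┃             
   logger.js                 ┃━━━━━━━━━━━┓ 
   [+] utils/                ┃           ┃ 
   [+] build/                ┃───────────┨ 
                             ┃er group   ┃ 
                             ┃er group   ┃ 
                             ┃er group   ┃ 
                             ┃er group   ┃ 
                             ┃er group   ┃ 
                             ┃nt(2 + 2)" ┃ 
                             ┃           ┃ 
                             ┃nt(42)"    ┃ 
                             ┃           ┃ 
                             ┃           ┃ 


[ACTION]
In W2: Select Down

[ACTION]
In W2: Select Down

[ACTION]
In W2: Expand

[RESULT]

━━━━━━━━━━━━━━━━━━━━━━━━━━━━━┓             
FileBrowser                  ┃             
─────────────────────────────┨             
 [-] app/                    ┃             
   [+] assets/               ┃             
 > logger.js                 ┃━━━━━━━━━━━┓ 
   [+] utils/                ┃           ┃ 
   [+] build/                ┃───────────┨ 
                             ┃er group   ┃ 
                             ┃er group   ┃ 
                             ┃er group   ┃ 
                             ┃er group   ┃ 
                             ┃er group   ┃ 
                             ┃nt(2 + 2)" ┃ 
                             ┃           ┃ 
                             ┃nt(42)"    ┃ 
                             ┃           ┃ 
                             ┃           ┃ 
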